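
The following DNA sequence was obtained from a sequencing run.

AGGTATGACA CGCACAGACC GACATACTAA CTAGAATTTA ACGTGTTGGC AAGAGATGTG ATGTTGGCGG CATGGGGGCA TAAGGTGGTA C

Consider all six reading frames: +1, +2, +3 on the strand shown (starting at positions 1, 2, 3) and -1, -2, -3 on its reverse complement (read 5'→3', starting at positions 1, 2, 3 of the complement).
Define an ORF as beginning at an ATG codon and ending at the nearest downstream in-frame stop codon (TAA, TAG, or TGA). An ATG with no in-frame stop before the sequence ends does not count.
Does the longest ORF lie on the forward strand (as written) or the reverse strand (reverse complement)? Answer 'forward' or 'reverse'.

reverse

Reverse complement (5'→3'): GTACCACCTTATGCCCCCATGCCGCCAACATCACATCTCTTGCCAACACGTTAAATTCTAGTTAGTATGTCGGTCTGTGCGTGTCATACCT
Frame +1: AGG TAT GAC ACG CAC AGA CCG ACA TAC TAA CTA GAA TTT AAC GTG TTG GCA AGA GAT GTG ATG TTG GCG GCA TGG GGG CAT AAG GTG GTA — no ATG→stop ORF.
Frame +2: GGT ATG ACA CGC ACA GAC CGA CAT ACT AAC TAG AAT TTA ACG TGT TGG CAA GAG ATG TGA TGT TGG CGG CAT GGG GGC ATA AGG TGG TAC — ATG at 5, stop TAG at 32 → 30 nt; ATG at 56, stop TGA at 59 → 6 nt.
Frame +3: GTA TGA CAC GCA CAG ACC GAC ATA CTA ACT AGA ATT TAA CGT GTT GGC AAG AGA TGT GAT GTT GGC GGC ATG GGG GCA TAA GGT GGT — ATG at 72, stop TAA at 81 → 12 nt.
Frame -1: GTA CCA CCT TAT GCC CCC ATG CCG CCA ACA TCA CAT CTC TTG CCA ACA CGT TAA ATT CTA GTT AGT ATG TCG GTC TGT GCG TGT CAT ACC — ATG at 19, stop TAA at 52 → 36 nt.
Frame -2: TAC CAC CTT ATG CCC CCA TGC CGC CAA CAT CAC ATC TCT TGC CAA CAC GTT AAA TTC TAG TTA GTA TGT CGG TCT GTG CGT GTC ATA CCT — ATG at 11, stop TAG at 59 → 51 nt.
Frame -3: ACC ACC TTA TGC CCC CAT GCC GCC AAC ATC ACA TCT CTT GCC AAC ACG TTA AAT TCT AGT TAG TAT GTC GGT CTG TGC GTG TCA TAC — no ATG→stop ORF.
Forward-strand max 30 nt; reverse-strand max 51 nt. The reverse strand has the longer ORF.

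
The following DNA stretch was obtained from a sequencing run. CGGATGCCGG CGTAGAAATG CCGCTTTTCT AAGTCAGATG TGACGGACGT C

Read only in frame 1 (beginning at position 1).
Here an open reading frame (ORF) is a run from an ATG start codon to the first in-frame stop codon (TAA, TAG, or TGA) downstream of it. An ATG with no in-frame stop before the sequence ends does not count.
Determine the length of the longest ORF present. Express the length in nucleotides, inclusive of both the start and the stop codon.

Frame 1: CGG ATG CCG GCG TAG AAA TGC CGC TTT TCT AAG TCA GAT GTG ACG GAC GTC — ATG at 4, stop TAG at 13 → 12 nt.
Longest: frame 1, positions 4–15, 12 nt = 4 codons = 3 aa. → 12 nucleotides.

12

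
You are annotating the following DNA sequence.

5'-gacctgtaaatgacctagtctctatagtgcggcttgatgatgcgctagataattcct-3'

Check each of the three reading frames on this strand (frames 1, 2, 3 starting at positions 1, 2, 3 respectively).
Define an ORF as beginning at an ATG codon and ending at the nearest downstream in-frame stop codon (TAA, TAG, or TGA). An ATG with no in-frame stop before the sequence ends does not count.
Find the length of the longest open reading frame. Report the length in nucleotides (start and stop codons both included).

Frame 1: GAC CTG TAA ATG ACC TAG TCT CTA TAG TGC GGC TTG ATG ATG CGC TAG ATA ATT CCT — ATG at 10, stop TAG at 16 → 9 nt; ATG at 37, stop TAG at 46 → 12 nt; ATG at 40, stop TAG at 46 → 9 nt.
Frame 2: ACC TGT AAA TGA CCT AGT CTC TAT AGT GCG GCT TGA TGA TGC GCT AGA TAA TTC — no ATG→stop ORF.
Frame 3: CCT GTA AAT GAC CTA GTC TCT ATA GTG CGG CTT GAT GAT GCG CTA GAT AAT TCC — no ATG→stop ORF.
Longest: frame 1, positions 37–48, 12 nt = 4 codons = 3 aa. → 12 nucleotides.

12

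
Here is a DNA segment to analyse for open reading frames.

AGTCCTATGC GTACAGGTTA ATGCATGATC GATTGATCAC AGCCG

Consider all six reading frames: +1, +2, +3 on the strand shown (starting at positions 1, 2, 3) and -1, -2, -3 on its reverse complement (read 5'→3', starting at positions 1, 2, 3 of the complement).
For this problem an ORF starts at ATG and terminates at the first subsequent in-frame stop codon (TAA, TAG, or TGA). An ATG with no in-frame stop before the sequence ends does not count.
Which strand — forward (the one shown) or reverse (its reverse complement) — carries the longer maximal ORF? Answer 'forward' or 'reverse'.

Reverse complement (5'→3'): CGGCTGTGATCAATCGATCATGCATTAACCTGTACGCATAGGACT
Frame +1: AGT CCT ATG CGT ACA GGT TAA TGC ATG ATC GAT TGA TCA CAG CCG — ATG at 7, stop TAA at 19 → 15 nt; ATG at 25, stop TGA at 34 → 12 nt.
Frame +2: GTC CTA TGC GTA CAG GTT AAT GCA TGA TCG ATT GAT CAC AGC — no ATG→stop ORF.
Frame +3: TCC TAT GCG TAC AGG TTA ATG CAT GAT CGA TTG ATC ACA GCC — no ATG→stop ORF.
Frame -1: CGG CTG TGA TCA ATC GAT CAT GCA TTA ACC TGT ACG CAT AGG ACT — no ATG→stop ORF.
Frame -2: GGC TGT GAT CAA TCG ATC ATG CAT TAA CCT GTA CGC ATA GGA — ATG at 20, stop TAA at 26 → 9 nt.
Frame -3: GCT GTG ATC AAT CGA TCA TGC ATT AAC CTG TAC GCA TAG GAC — no ATG→stop ORF.
Forward-strand max 15 nt; reverse-strand max 9 nt. The forward strand has the longer ORF.

forward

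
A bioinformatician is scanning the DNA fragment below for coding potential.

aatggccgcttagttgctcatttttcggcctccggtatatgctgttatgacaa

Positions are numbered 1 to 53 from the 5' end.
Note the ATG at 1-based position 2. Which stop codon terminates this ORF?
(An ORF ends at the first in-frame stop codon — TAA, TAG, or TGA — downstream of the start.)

TAG

Codons from position 2: ATG (2–4), GCC (5–7), GCT (8–10), TAG (11–13).
The first in-frame stop codon is TAG.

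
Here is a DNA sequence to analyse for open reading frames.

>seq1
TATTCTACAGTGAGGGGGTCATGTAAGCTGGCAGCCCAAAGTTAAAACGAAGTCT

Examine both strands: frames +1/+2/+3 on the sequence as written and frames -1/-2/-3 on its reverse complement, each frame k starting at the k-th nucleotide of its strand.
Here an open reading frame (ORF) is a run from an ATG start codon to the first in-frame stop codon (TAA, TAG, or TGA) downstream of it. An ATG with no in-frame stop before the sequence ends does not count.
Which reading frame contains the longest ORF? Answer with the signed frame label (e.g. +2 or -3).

Reverse complement (5'→3'): AGACTTCGTTTTAACTTTGGGCTGCCAGCTTACATGACCCCCTCACTGTAGAATA
Frame +1: TAT TCT ACA GTG AGG GGG TCA TGT AAG CTG GCA GCC CAA AGT TAA AAC GAA GTC — no ATG→stop ORF.
Frame +2: ATT CTA CAG TGA GGG GGT CAT GTA AGC TGG CAG CCC AAA GTT AAA ACG AAG TCT — no ATG→stop ORF.
Frame +3: TTC TAC AGT GAG GGG GTC ATG TAA GCT GGC AGC CCA AAG TTA AAA CGA AGT — ATG at 21, stop TAA at 24 → 6 nt.
Frame -1: AGA CTT CGT TTT AAC TTT GGG CTG CCA GCT TAC ATG ACC CCC TCA CTG TAG AAT — ATG at 34, stop TAG at 49 → 18 nt.
Frame -2: GAC TTC GTT TTA ACT TTG GGC TGC CAG CTT ACA TGA CCC CCT CAC TGT AGA ATA — no ATG→stop ORF.
Frame -3: ACT TCG TTT TAA CTT TGG GCT GCC AGC TTA CAT GAC CCC CTC ACT GTA GAA — no ATG→stop ORF.
Longest ORF is 18 nt in frame -1 (positions 34–51).

-1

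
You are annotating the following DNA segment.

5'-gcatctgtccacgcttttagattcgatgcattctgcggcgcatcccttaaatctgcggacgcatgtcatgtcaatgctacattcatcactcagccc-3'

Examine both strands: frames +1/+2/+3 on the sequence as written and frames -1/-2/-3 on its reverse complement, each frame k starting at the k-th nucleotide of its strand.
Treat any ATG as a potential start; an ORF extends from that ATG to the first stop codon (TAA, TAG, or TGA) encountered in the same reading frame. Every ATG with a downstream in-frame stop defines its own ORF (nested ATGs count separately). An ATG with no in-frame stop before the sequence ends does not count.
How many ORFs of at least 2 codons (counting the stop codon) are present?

Reverse complement (5'→3'): GGGCTGAGTGATGAATGTAGCATTGACATGACATGCGTCCGCAGATTTAAGGGATGCGCCGCAGAATGCATCGAATCTAAAAGCGTGGACAGATGC
Frame +1: GCA TCT GTC CAC GCT TTT AGA TTC GAT GCA TTC TGC GGC GCA TCC CTT AAA TCT GCG GAC GCA TGT CAT GTC AAT GCT ACA TTC ATC ACT CAG CCC — no ATG→stop ORF.
Frame +2: CAT CTG TCC ACG CTT TTA GAT TCG ATG CAT TCT GCG GCG CAT CCC TTA AAT CTG CGG ACG CAT GTC ATG TCA ATG CTA CAT TCA TCA CTC AGC — no ATG→stop ORF.
Frame +3: ATC TGT CCA CGC TTT TAG ATT CGA TGC ATT CTG CGG CGC ATC CCT TAA ATC TGC GGA CGC ATG TCA TGT CAA TGC TAC ATT CAT CAC TCA GCC — no ATG→stop ORF.
Frame -1: GGG CTG AGT GAT GAA TGT AGC ATT GAC ATG ACA TGC GTC CGC AGA TTT AAG GGA TGC GCC GCA GAA TGC ATC GAA TCT AAA AGC GTG GAC AGA TGC — no ATG→stop ORF.
Frame -2: GGC TGA GTG ATG AAT GTA GCA TTG ACA TGA CAT GCG TCC GCA GAT TTA AGG GAT GCG CCG CAG AAT GCA TCG AAT CTA AAA GCG TGG ACA GAT — ATG at 11, stop TGA at 29 → 21 nt.
Frame -3: GCT GAG TGA TGA ATG TAG CAT TGA CAT GAC ATG CGT CCG CAG ATT TAA GGG ATG CGC CGC AGA ATG CAT CGA ATC TAA AAG CGT GGA CAG ATG — ATG at 15, stop TAG at 18 → 6 nt; ATG at 33, stop TAA at 48 → 18 nt; ATG at 54, stop TAA at 78 → 27 nt; ATG at 66, stop TAA at 78 → 15 nt.
ORFs ≥ 2 codons: frame -2 11–31 (7 codons), frame -3 15–20 (2 codons), frame -3 33–50 (6 codons), frame -3 54–80 (9 codons), frame -3 66–80 (5 codons). Count = 5.

5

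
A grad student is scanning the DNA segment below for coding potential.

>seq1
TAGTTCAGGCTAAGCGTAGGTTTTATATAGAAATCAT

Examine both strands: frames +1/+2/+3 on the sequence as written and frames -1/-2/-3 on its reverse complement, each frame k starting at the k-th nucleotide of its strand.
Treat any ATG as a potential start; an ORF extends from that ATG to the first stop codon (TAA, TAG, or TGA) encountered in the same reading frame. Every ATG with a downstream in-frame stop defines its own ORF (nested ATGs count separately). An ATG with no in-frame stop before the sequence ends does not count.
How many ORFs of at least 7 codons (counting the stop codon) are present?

Reverse complement (5'→3'): ATGATTTCTATATAAAACCTACGCTTAGCCTGAACTA
Frame +1: TAG TTC AGG CTA AGC GTA GGT TTT ATA TAG AAA TCA — no ATG→stop ORF.
Frame +2: AGT TCA GGC TAA GCG TAG GTT TTA TAT AGA AAT CAT — no ATG→stop ORF.
Frame +3: GTT CAG GCT AAG CGT AGG TTT TAT ATA GAA ATC — no ATG→stop ORF.
Frame -1: ATG ATT TCT ATA TAA AAC CTA CGC TTA GCC TGA ACT — ATG at 1, stop TAA at 13 → 15 nt.
Frame -2: TGA TTT CTA TAT AAA ACC TAC GCT TAG CCT GAA CTA — no ATG→stop ORF.
Frame -3: GAT TTC TAT ATA AAA CCT ACG CTT AGC CTG AAC — no ATG→stop ORF.
No ORF reaches 7 codons. Count = 0.

0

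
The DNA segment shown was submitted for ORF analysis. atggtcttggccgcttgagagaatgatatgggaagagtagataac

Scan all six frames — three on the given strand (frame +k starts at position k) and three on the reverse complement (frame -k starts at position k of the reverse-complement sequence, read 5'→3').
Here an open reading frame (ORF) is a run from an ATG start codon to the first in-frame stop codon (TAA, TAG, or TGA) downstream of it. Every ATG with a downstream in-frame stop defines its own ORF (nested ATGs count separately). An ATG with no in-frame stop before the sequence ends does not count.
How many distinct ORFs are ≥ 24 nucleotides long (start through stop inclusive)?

Reverse complement (5'→3'): GTTATCTACTCTTCCCATATCATTCTCTCAAGCGGCCAAGACCAT
Frame +1: ATG GTC TTG GCC GCT TGA GAG AAT GAT ATG GGA AGA GTA GAT AAC — ATG at 1, stop TGA at 16 → 18 nt.
Frame +2: TGG TCT TGG CCG CTT GAG AGA ATG ATA TGG GAA GAG TAG ATA — ATG at 23, stop TAG at 38 → 18 nt.
Frame +3: GGT CTT GGC CGC TTG AGA GAA TGA TAT GGG AAG AGT AGA TAA — no ATG→stop ORF.
Frame -1: GTT ATC TAC TCT TCC CAT ATC ATT CTC TCA AGC GGC CAA GAC CAT — no ATG→stop ORF.
Frame -2: TTA TCT ACT CTT CCC ATA TCA TTC TCT CAA GCG GCC AAG ACC — no ATG→stop ORF.
Frame -3: TAT CTA CTC TTC CCA TAT CAT TCT CTC AAG CGG CCA AGA CCA — no ATG→stop ORF.
No ORF reaches 24 nucleotides. Count = 0.

0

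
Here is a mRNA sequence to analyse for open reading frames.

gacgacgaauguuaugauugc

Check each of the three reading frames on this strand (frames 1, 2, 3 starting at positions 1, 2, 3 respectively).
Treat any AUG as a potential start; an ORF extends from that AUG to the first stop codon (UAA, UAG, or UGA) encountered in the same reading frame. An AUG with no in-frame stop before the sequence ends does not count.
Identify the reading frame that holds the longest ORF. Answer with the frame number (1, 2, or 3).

Frame 1: GAC GAC GAA UGU UAU GAU UGC — no AUG→stop ORF.
Frame 2: ACG ACG AAU GUU AUG AUU — no AUG→stop ORF.
Frame 3: CGA CGA AUG UUA UGA UUG — AUG at 9, stop UGA at 15 → 9 nt.
Longest ORF is 9 nt in frame 3 (positions 9–17).

3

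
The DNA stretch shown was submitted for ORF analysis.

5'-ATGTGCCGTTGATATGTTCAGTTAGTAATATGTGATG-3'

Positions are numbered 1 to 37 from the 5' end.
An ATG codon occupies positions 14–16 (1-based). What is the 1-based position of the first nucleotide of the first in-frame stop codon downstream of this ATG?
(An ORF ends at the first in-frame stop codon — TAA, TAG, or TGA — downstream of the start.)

23

Codons from position 14: ATG (14–16), TTC (17–19), AGT (20–22), TAG (23–25).
TAG is a stop codon; it begins at position 23.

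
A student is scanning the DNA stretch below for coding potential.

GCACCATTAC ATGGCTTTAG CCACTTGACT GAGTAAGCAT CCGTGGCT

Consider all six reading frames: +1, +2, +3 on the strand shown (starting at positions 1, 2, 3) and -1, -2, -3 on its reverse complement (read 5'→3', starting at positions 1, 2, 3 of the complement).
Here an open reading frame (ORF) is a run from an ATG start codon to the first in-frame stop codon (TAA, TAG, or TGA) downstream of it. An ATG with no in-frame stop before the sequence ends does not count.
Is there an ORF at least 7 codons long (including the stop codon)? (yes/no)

Reverse complement (5'→3'): AGCCACGGATGCTTACTCAGTCAAGTGGCTAAAGCCATGTAATGGTGC
Frame +1: GCA CCA TTA CAT GGC TTT AGC CAC TTG ACT GAG TAA GCA TCC GTG GCT — no ATG→stop ORF.
Frame +2: CAC CAT TAC ATG GCT TTA GCC ACT TGA CTG AGT AAG CAT CCG TGG — ATG at 11, stop TGA at 26 → 18 nt.
Frame +3: ACC ATT ACA TGG CTT TAG CCA CTT GAC TGA GTA AGC ATC CGT GGC — no ATG→stop ORF.
Frame -1: AGC CAC GGA TGC TTA CTC AGT CAA GTG GCT AAA GCC ATG TAA TGG TGC — ATG at 37, stop TAA at 40 → 6 nt.
Frame -2: GCC ACG GAT GCT TAC TCA GTC AAG TGG CTA AAG CCA TGT AAT GGT — no ATG→stop ORF.
Frame -3: CCA CGG ATG CTT ACT CAG TCA AGT GGC TAA AGC CAT GTA ATG GTG — ATG at 9, stop TAA at 30 → 24 nt.
Frame -3 has an ORF of 8 codons (positions 9–32) ≥ 7, so yes.

yes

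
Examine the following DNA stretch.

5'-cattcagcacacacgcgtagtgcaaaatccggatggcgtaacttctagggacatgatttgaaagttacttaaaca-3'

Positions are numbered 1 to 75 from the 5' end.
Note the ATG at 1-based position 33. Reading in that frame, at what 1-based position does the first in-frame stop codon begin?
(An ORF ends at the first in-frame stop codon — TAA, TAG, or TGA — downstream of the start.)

Codons from position 33: ATG (33–35), GCG (36–38), TAA (39–41).
TAA is a stop codon; it begins at position 39.

39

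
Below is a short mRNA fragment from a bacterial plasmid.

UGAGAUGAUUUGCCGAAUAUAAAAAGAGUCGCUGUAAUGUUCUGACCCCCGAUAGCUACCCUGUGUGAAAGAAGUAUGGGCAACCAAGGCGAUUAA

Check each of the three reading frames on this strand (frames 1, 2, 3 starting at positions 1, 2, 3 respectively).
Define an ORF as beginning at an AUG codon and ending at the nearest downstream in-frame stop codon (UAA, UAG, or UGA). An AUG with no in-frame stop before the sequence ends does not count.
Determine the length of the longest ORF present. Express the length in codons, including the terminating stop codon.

Frame 1: UGA GAU GAU UUG CCG AAU AUA AAA AGA GUC GCU GUA AUG UUC UGA CCC CCG AUA GCU ACC CUG UGU GAA AGA AGU AUG GGC AAC CAA GGC GAU UAA — AUG at 37, stop UGA at 43 → 9 nt; AUG at 76, stop UAA at 94 → 21 nt.
Frame 2: GAG AUG AUU UGC CGA AUA UAA AAA GAG UCG CUG UAA UGU UCU GAC CCC CGA UAG CUA CCC UGU GUG AAA GAA GUA UGG GCA ACC AAG GCG AUU — AUG at 5, stop UAA at 20 → 18 nt.
Frame 3: AGA UGA UUU GCC GAA UAU AAA AAG AGU CGC UGU AAU GUU CUG ACC CCC GAU AGC UAC CCU GUG UGA AAG AAG UAU GGG CAA CCA AGG CGA UUA — no AUG→stop ORF.
Longest: frame 1, positions 76–96, 21 nt = 7 codons = 6 aa. → 7 codons.

7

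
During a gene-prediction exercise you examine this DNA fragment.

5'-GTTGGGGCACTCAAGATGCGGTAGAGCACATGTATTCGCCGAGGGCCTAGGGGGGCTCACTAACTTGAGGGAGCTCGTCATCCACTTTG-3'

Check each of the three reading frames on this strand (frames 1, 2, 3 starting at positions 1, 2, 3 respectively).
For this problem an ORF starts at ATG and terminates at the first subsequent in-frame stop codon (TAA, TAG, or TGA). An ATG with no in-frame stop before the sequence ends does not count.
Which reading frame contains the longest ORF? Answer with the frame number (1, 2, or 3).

3

Frame 1: GTT GGG GCA CTC AAG ATG CGG TAG AGC ACA TGT ATT CGC CGA GGG CCT AGG GGG GCT CAC TAA CTT GAG GGA GCT CGT CAT CCA CTT — ATG at 16, stop TAG at 22 → 9 nt.
Frame 2: TTG GGG CAC TCA AGA TGC GGT AGA GCA CAT GTA TTC GCC GAG GGC CTA GGG GGG CTC ACT AAC TTG AGG GAG CTC GTC ATC CAC TTT — no ATG→stop ORF.
Frame 3: TGG GGC ACT CAA GAT GCG GTA GAG CAC ATG TAT TCG CCG AGG GCC TAG GGG GGC TCA CTA ACT TGA GGG AGC TCG TCA TCC ACT TTG — ATG at 30, stop TAG at 48 → 21 nt.
Longest ORF is 21 nt in frame 3 (positions 30–50).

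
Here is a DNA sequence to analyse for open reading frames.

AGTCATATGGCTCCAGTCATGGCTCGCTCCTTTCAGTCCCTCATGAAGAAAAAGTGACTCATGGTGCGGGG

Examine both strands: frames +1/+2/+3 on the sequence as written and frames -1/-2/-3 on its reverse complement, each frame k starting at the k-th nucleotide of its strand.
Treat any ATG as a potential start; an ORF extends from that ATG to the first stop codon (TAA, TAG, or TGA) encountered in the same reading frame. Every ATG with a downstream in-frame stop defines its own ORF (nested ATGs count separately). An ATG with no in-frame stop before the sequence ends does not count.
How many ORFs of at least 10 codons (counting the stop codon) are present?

3

Reverse complement (5'→3'): CCCCGCACCATGAGTCACTTTTTCTTCATGAGGGACTGAAAGGAGCGAGCCATGACTGGAGCCATATGACT
Frame +1: AGT CAT ATG GCT CCA GTC ATG GCT CGC TCC TTT CAG TCC CTC ATG AAG AAA AAG TGA CTC ATG GTG CGG — ATG at 7, stop TGA at 55 → 51 nt; ATG at 19, stop TGA at 55 → 39 nt; ATG at 43, stop TGA at 55 → 15 nt.
Frame +2: GTC ATA TGG CTC CAG TCA TGG CTC GCT CCT TTC AGT CCC TCA TGA AGA AAA AGT GAC TCA TGG TGC GGG — no ATG→stop ORF.
Frame +3: TCA TAT GGC TCC AGT CAT GGC TCG CTC CTT TCA GTC CCT CAT GAA GAA AAA GTG ACT CAT GGT GCG GGG — no ATG→stop ORF.
Frame -1: CCC CGC ACC ATG AGT CAC TTT TTC TTC ATG AGG GAC TGA AAG GAG CGA GCC ATG ACT GGA GCC ATA TGA — ATG at 10, stop TGA at 37 → 30 nt; ATG at 28, stop TGA at 37 → 12 nt; ATG at 52, stop TGA at 67 → 18 nt.
Frame -2: CCC GCA CCA TGA GTC ACT TTT TCT TCA TGA GGG ACT GAA AGG AGC GAG CCA TGA CTG GAG CCA TAT GAC — no ATG→stop ORF.
Frame -3: CCG CAC CAT GAG TCA CTT TTT CTT CAT GAG GGA CTG AAA GGA GCG AGC CAT GAC TGG AGC CAT ATG ACT — no ATG→stop ORF.
ORFs ≥ 10 codons: frame +1 7–57 (17 codons), frame +1 19–57 (13 codons), frame -1 10–39 (10 codons). Count = 3.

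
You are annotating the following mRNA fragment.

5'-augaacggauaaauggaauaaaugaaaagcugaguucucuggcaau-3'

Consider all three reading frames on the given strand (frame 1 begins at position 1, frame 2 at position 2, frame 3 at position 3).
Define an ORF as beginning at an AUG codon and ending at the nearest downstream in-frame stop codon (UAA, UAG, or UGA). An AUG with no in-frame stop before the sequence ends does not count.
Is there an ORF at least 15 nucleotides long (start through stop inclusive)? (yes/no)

Frame 1: AUG AAC GGA UAA AUG GAA UAA AUG AAA AGC UGA GUU CUC UGG CAA — AUG at 1, stop UAA at 10 → 12 nt; AUG at 13, stop UAA at 19 → 9 nt; AUG at 22, stop UGA at 31 → 12 nt.
Frame 2: UGA ACG GAU AAA UGG AAU AAA UGA AAA GCU GAG UUC UCU GGC AAU — no AUG→stop ORF.
Frame 3: GAA CGG AUA AAU GGA AUA AAU GAA AAG CUG AGU UCU CUG GCA — no AUG→stop ORF.
Largest ORF found is 12 nucleotides < 15, so no.

no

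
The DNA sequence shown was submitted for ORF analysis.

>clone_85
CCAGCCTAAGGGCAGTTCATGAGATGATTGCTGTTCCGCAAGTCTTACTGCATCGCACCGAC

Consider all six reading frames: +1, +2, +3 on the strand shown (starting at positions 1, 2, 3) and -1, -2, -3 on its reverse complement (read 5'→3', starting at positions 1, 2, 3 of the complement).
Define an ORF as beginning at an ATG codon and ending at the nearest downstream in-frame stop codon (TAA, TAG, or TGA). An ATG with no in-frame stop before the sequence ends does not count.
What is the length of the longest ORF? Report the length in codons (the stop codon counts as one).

5

Reverse complement (5'→3'): GTCGGTGCGATGCAGTAAGACTTGCGGAACAGCAATCATCTCATGAACTGCCCTTAGGCTGG
Frame +1: CCA GCC TAA GGG CAG TTC ATG AGA TGA TTG CTG TTC CGC AAG TCT TAC TGC ATC GCA CCG — ATG at 19, stop TGA at 25 → 9 nt.
Frame +2: CAG CCT AAG GGC AGT TCA TGA GAT GAT TGC TGT TCC GCA AGT CTT ACT GCA TCG CAC CGA — no ATG→stop ORF.
Frame +3: AGC CTA AGG GCA GTT CAT GAG ATG ATT GCT GTT CCG CAA GTC TTA CTG CAT CGC ACC GAC — no ATG→stop ORF.
Frame -1: GTC GGT GCG ATG CAG TAA GAC TTG CGG AAC AGC AAT CAT CTC ATG AAC TGC CCT TAG GCT — ATG at 10, stop TAA at 16 → 9 nt; ATG at 43, stop TAG at 55 → 15 nt.
Frame -2: TCG GTG CGA TGC AGT AAG ACT TGC GGA ACA GCA ATC ATC TCA TGA ACT GCC CTT AGG CTG — no ATG→stop ORF.
Frame -3: CGG TGC GAT GCA GTA AGA CTT GCG GAA CAG CAA TCA TCT CAT GAA CTG CCC TTA GGC TGG — no ATG→stop ORF.
Longest: frame -1, positions 43–57, 15 nt = 5 codons = 4 aa. → 5 codons.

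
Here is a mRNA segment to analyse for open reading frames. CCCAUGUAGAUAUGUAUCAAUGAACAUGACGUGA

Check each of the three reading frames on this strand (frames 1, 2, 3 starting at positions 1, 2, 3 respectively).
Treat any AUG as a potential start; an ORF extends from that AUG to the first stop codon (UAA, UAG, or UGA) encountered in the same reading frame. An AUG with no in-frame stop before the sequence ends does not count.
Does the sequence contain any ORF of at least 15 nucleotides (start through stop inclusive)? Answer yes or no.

yes

Frame 1: CCC AUG UAG AUA UGU AUC AAU GAA CAU GAC GUG — AUG at 4, stop UAG at 7 → 6 nt.
Frame 2: CCA UGU AGA UAU GUA UCA AUG AAC AUG ACG UGA — AUG at 20, stop UGA at 32 → 15 nt; AUG at 26, stop UGA at 32 → 9 nt.
Frame 3: CAU GUA GAU AUG UAU CAA UGA ACA UGA CGU — AUG at 12, stop UGA at 21 → 12 nt.
Frame 2 has an ORF of 15 nucleotides (positions 20–34) ≥ 15, so yes.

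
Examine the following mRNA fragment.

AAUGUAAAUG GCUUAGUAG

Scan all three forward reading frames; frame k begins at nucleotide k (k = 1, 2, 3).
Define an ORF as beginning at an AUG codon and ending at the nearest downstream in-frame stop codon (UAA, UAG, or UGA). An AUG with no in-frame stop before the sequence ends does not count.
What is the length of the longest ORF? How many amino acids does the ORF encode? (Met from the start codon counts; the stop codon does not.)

Frame 1: AAU GUA AAU GGC UUA GUA — no AUG→stop ORF.
Frame 2: AUG UAA AUG GCU UAG UAG — AUG at 2, stop UAA at 5 → 6 nt; AUG at 8, stop UAG at 14 → 9 nt.
Frame 3: UGU AAA UGG CUU AGU — no AUG→stop ORF.
Longest: frame 2, positions 8–16, 9 nt = 3 codons = 2 aa. → 2 amino acids.

2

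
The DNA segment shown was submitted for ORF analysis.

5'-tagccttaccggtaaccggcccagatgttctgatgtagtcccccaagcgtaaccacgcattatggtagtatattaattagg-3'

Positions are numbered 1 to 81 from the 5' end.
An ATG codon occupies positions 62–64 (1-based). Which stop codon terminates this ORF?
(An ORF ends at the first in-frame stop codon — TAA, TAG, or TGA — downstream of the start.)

Codons from position 62: ATG (62–64), GTA (65–67), GTA (68–70), TAT (71–73), TAA (74–76).
The first in-frame stop codon is TAA.

TAA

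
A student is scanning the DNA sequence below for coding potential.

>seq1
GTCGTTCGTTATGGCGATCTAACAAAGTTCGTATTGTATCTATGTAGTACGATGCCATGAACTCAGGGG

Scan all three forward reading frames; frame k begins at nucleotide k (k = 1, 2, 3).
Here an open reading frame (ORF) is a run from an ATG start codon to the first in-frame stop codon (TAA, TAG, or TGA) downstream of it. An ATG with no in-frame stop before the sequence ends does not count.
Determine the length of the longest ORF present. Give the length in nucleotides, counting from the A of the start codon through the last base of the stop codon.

Frame 1: GTC GTT CGT TAT GGC GAT CTA ACA AAG TTC GTA TTG TAT CTA TGT AGT ACG ATG CCA TGA ACT CAG GGG — ATG at 52, stop TGA at 58 → 9 nt.
Frame 2: TCG TTC GTT ATG GCG ATC TAA CAA AGT TCG TAT TGT ATC TAT GTA GTA CGA TGC CAT GAA CTC AGG — ATG at 11, stop TAA at 20 → 12 nt.
Frame 3: CGT TCG TTA TGG CGA TCT AAC AAA GTT CGT ATT GTA TCT ATG TAG TAC GAT GCC ATG AAC TCA GGG — ATG at 42, stop TAG at 45 → 6 nt.
Longest: frame 2, positions 11–22, 12 nt = 4 codons = 3 aa. → 12 nucleotides.

12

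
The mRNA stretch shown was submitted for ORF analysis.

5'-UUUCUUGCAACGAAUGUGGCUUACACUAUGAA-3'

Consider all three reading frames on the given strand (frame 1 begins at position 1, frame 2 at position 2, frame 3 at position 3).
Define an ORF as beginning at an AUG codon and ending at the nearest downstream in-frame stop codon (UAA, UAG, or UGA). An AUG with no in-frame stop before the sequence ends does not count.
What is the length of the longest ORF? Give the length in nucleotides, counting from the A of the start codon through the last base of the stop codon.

18

Frame 1: UUU CUU GCA ACG AAU GUG GCU UAC ACU AUG — no AUG→stop ORF.
Frame 2: UUC UUG CAA CGA AUG UGG CUU ACA CUA UGA — AUG at 14, stop UGA at 29 → 18 nt.
Frame 3: UCU UGC AAC GAA UGU GGC UUA CAC UAU GAA — no AUG→stop ORF.
Longest: frame 2, positions 14–31, 18 nt = 6 codons = 5 aa. → 18 nucleotides.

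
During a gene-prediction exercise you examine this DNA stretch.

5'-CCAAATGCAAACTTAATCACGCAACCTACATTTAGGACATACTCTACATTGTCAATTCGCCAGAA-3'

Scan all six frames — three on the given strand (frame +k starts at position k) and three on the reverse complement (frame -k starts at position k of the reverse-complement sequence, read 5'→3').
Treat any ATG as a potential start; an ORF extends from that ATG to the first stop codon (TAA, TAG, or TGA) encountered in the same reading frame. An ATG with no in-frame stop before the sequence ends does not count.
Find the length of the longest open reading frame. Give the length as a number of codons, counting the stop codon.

4

Reverse complement (5'→3'): TTCTGGCGAATTGACAATGTAGAGTATGTCCTAAATGTAGGTTGCGTGATTAAGTTTGCATTTGG
Frame +1: CCA AAT GCA AAC TTA ATC ACG CAA CCT ACA TTT AGG ACA TAC TCT ACA TTG TCA ATT CGC CAG — no ATG→stop ORF.
Frame +2: CAA ATG CAA ACT TAA TCA CGC AAC CTA CAT TTA GGA CAT ACT CTA CAT TGT CAA TTC GCC AGA — ATG at 5, stop TAA at 14 → 12 nt.
Frame +3: AAA TGC AAA CTT AAT CAC GCA ACC TAC ATT TAG GAC ATA CTC TAC ATT GTC AAT TCG CCA GAA — no ATG→stop ORF.
Frame -1: TTC TGG CGA ATT GAC AAT GTA GAG TAT GTC CTA AAT GTA GGT TGC GTG ATT AAG TTT GCA TTT — no ATG→stop ORF.
Frame -2: TCT GGC GAA TTG ACA ATG TAG AGT ATG TCC TAA ATG TAG GTT GCG TGA TTA AGT TTG CAT TTG — ATG at 17, stop TAG at 20 → 6 nt; ATG at 26, stop TAA at 32 → 9 nt; ATG at 35, stop TAG at 38 → 6 nt.
Frame -3: CTG GCG AAT TGA CAA TGT AGA GTA TGT CCT AAA TGT AGG TTG CGT GAT TAA GTT TGC ATT TGG — no ATG→stop ORF.
Longest: frame +2, positions 5–16, 12 nt = 4 codons = 3 aa. → 4 codons.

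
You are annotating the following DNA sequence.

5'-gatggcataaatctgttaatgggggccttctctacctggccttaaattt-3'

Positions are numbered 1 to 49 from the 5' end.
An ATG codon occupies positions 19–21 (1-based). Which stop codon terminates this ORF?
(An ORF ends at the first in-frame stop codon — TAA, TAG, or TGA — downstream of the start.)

TAA

Codons from position 19: ATG (19–21), GGG (22–24), GCC (25–27), TTC (28–30), TCT (31–33), ACC (34–36), TGG (37–39), CCT (40–42), TAA (43–45).
The first in-frame stop codon is TAA.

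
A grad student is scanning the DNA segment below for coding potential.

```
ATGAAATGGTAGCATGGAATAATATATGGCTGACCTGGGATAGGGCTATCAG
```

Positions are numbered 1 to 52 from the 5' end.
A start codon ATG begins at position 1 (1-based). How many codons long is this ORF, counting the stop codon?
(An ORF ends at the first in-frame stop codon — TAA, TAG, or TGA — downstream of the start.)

Codons from position 1: ATG (1–3), AAA (4–6), TGG (7–9), TAG (10–12).
TAG is the first in-frame stop; that's 4 codons including the stop.

4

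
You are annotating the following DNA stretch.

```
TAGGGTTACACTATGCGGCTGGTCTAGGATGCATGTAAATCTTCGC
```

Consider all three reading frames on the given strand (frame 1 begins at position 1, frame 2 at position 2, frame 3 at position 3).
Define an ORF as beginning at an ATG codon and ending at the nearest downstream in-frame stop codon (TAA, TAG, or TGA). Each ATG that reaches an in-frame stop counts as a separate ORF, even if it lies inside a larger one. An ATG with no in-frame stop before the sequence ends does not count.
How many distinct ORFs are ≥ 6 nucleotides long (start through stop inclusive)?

2

Frame 1: TAG GGT TAC ACT ATG CGG CTG GTC TAG GAT GCA TGT AAA TCT TCG — ATG at 13, stop TAG at 25 → 15 nt.
Frame 2: AGG GTT ACA CTA TGC GGC TGG TCT AGG ATG CAT GTA AAT CTT CGC — no ATG→stop ORF.
Frame 3: GGG TTA CAC TAT GCG GCT GGT CTA GGA TGC ATG TAA ATC TTC — ATG at 33, stop TAA at 36 → 6 nt.
ORFs ≥ 6 nucleotides: frame 1 13–27 (15 nucleotides), frame 3 33–38 (6 nucleotides). Count = 2.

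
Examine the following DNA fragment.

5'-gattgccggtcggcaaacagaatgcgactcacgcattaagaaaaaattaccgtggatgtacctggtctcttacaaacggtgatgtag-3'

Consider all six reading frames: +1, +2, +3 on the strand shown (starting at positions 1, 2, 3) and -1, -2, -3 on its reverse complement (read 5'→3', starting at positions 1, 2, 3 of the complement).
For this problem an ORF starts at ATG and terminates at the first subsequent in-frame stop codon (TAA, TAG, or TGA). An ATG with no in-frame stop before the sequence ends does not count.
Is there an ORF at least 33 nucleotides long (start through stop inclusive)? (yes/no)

Reverse complement (5'→3'): CTACATCACCGTTTGTAAGAGACCAGGTACATCCACGGTAATTTTTTCTTAATGCGTGAGTCGCATTCTGTTTGCCGACCGGCAATC
Frame +1: GAT TGC CGG TCG GCA AAC AGA ATG CGA CTC ACG CAT TAA GAA AAA ATT ACC GTG GAT GTA CCT GGT CTC TTA CAA ACG GTG ATG TAG — ATG at 22, stop TAA at 37 → 18 nt; ATG at 82, stop TAG at 85 → 6 nt.
Frame +2: ATT GCC GGT CGG CAA ACA GAA TGC GAC TCA CGC ATT AAG AAA AAA TTA CCG TGG ATG TAC CTG GTC TCT TAC AAA CGG TGA TGT — ATG at 56, stop TGA at 80 → 27 nt.
Frame +3: TTG CCG GTC GGC AAA CAG AAT GCG ACT CAC GCA TTA AGA AAA AAT TAC CGT GGA TGT ACC TGG TCT CTT ACA AAC GGT GAT GTA — no ATG→stop ORF.
Frame -1: CTA CAT CAC CGT TTG TAA GAG ACC AGG TAC ATC CAC GGT AAT TTT TTC TTA ATG CGT GAG TCG CAT TCT GTT TGC CGA CCG GCA ATC — no ATG→stop ORF.
Frame -2: TAC ATC ACC GTT TGT AAG AGA CCA GGT ACA TCC ACG GTA ATT TTT TCT TAA TGC GTG AGT CGC ATT CTG TTT GCC GAC CGG CAA — no ATG→stop ORF.
Frame -3: ACA TCA CCG TTT GTA AGA GAC CAG GTA CAT CCA CGG TAA TTT TTT CTT AAT GCG TGA GTC GCA TTC TGT TTG CCG ACC GGC AAT — no ATG→stop ORF.
Largest ORF found is 27 nucleotides < 33, so no.

no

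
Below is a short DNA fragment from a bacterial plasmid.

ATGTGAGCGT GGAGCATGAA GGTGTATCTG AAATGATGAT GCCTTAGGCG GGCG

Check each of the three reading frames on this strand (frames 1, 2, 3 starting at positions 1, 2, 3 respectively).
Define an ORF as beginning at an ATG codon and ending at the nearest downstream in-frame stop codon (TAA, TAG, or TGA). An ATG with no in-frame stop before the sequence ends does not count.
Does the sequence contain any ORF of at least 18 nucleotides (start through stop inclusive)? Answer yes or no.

Frame 1: ATG TGA GCG TGG AGC ATG AAG GTG TAT CTG AAA TGA TGA TGC CTT AGG CGG GCG — ATG at 1, stop TGA at 4 → 6 nt; ATG at 16, stop TGA at 34 → 21 nt.
Frame 2: TGT GAG CGT GGA GCA TGA AGG TGT ATC TGA AAT GAT GAT GCC TTA GGC GGG — no ATG→stop ORF.
Frame 3: GTG AGC GTG GAG CAT GAA GGT GTA TCT GAA ATG ATG ATG CCT TAG GCG GGC — ATG at 33, stop TAG at 45 → 15 nt; ATG at 36, stop TAG at 45 → 12 nt; ATG at 39, stop TAG at 45 → 9 nt.
Frame 1 has an ORF of 21 nucleotides (positions 16–36) ≥ 18, so yes.

yes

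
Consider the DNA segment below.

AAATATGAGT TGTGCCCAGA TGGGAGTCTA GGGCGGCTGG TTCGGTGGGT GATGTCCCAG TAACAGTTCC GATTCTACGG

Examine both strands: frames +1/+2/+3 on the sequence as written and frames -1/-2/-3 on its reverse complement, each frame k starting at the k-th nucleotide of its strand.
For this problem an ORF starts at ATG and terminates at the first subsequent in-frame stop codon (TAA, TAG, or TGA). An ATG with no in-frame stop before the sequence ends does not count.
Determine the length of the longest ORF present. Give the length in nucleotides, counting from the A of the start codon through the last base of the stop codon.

27

Reverse complement (5'→3'): CCGTAGAATCGGAACTGTTACTGGGACATCACCCACCGAACCAGCCGCCCTAGACTCCCATCTGGGCACAACTCATATTT
Frame +1: AAA TAT GAG TTG TGC CCA GAT GGG AGT CTA GGG CGG CTG GTT CGG TGG GTG ATG TCC CAG TAA CAG TTC CGA TTC TAC — ATG at 52, stop TAA at 61 → 12 nt.
Frame +2: AAT ATG AGT TGT GCC CAG ATG GGA GTC TAG GGC GGC TGG TTC GGT GGG TGA TGT CCC AGT AAC AGT TCC GAT TCT ACG — ATG at 5, stop TAG at 29 → 27 nt; ATG at 20, stop TAG at 29 → 12 nt.
Frame +3: ATA TGA GTT GTG CCC AGA TGG GAG TCT AGG GCG GCT GGT TCG GTG GGT GAT GTC CCA GTA ACA GTT CCG ATT CTA CGG — no ATG→stop ORF.
Frame -1: CCG TAG AAT CGG AAC TGT TAC TGG GAC ATC ACC CAC CGA ACC AGC CGC CCT AGA CTC CCA TCT GGG CAC AAC TCA TAT — no ATG→stop ORF.
Frame -2: CGT AGA ATC GGA ACT GTT ACT GGG ACA TCA CCC ACC GAA CCA GCC GCC CTA GAC TCC CAT CTG GGC ACA ACT CAT ATT — no ATG→stop ORF.
Frame -3: GTA GAA TCG GAA CTG TTA CTG GGA CAT CAC CCA CCG AAC CAG CCG CCC TAG ACT CCC ATC TGG GCA CAA CTC ATA TTT — no ATG→stop ORF.
Longest: frame +2, positions 5–31, 27 nt = 9 codons = 8 aa. → 27 nucleotides.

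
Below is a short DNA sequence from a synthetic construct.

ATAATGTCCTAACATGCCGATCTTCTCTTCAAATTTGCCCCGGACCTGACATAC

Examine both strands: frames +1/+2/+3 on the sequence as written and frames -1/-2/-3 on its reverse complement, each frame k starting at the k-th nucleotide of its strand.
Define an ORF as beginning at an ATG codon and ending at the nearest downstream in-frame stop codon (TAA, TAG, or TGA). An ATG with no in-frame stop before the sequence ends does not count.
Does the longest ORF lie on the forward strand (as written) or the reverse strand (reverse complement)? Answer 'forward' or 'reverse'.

Reverse complement (5'→3'): GTATGTCAGGTCCGGGGCAAATTTGAAGAGAAGATCGGCATGTTAGGACATTAT
Frame +1: ATA ATG TCC TAA CAT GCC GAT CTT CTC TTC AAA TTT GCC CCG GAC CTG ACA TAC — ATG at 4, stop TAA at 10 → 9 nt.
Frame +2: TAA TGT CCT AAC ATG CCG ATC TTC TCT TCA AAT TTG CCC CGG ACC TGA CAT — ATG at 14, stop TGA at 47 → 36 nt.
Frame +3: AAT GTC CTA ACA TGC CGA TCT TCT CTT CAA ATT TGC CCC GGA CCT GAC ATA — no ATG→stop ORF.
Frame -1: GTA TGT CAG GTC CGG GGC AAA TTT GAA GAG AAG ATC GGC ATG TTA GGA CAT TAT — no ATG→stop ORF.
Frame -2: TAT GTC AGG TCC GGG GCA AAT TTG AAG AGA AGA TCG GCA TGT TAG GAC ATT — no ATG→stop ORF.
Frame -3: ATG TCA GGT CCG GGG CAA ATT TGA AGA GAA GAT CGG CAT GTT AGG ACA TTA — ATG at 3, stop TGA at 24 → 24 nt.
Forward-strand max 36 nt; reverse-strand max 24 nt. The forward strand has the longer ORF.

forward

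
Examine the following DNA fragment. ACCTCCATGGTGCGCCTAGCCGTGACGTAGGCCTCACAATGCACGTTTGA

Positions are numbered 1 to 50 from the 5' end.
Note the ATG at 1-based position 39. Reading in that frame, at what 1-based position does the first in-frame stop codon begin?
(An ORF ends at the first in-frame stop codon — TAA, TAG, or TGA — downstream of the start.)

48

Codons from position 39: ATG (39–41), CAC (42–44), GTT (45–47), TGA (48–50).
TGA is a stop codon; it begins at position 48.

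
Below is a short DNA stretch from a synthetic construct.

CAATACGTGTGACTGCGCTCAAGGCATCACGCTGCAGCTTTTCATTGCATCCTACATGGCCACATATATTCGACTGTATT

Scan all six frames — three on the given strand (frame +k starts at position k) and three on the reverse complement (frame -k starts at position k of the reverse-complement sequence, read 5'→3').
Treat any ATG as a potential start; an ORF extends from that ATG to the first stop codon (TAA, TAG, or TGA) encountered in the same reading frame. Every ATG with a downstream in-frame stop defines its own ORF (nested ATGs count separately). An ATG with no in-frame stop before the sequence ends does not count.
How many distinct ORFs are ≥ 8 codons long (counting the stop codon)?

2

Reverse complement (5'→3'): AATACAGTCGAATATATGTGGCCATGTAGGATGCAATGAAAAGCTGCAGCGTGATGCCTTGAGCGCAGTCACACGTATTG
Frame +1: CAA TAC GTG TGA CTG CGC TCA AGG CAT CAC GCT GCA GCT TTT CAT TGC ATC CTA CAT GGC CAC ATA TAT TCG ACT GTA — no ATG→stop ORF.
Frame +2: AAT ACG TGT GAC TGC GCT CAA GGC ATC ACG CTG CAG CTT TTC ATT GCA TCC TAC ATG GCC ACA TAT ATT CGA CTG TAT — no ATG→stop ORF.
Frame +3: ATA CGT GTG ACT GCG CTC AAG GCA TCA CGC TGC AGC TTT TCA TTG CAT CCT ACA TGG CCA CAT ATA TTC GAC TGT ATT — no ATG→stop ORF.
Frame -1: AAT ACA GTC GAA TAT ATG TGG CCA TGT AGG ATG CAA TGA AAA GCT GCA GCG TGA TGC CTT GAG CGC AGT CAC ACG TAT — ATG at 16, stop TGA at 37 → 24 nt; ATG at 31, stop TGA at 37 → 9 nt.
Frame -2: ATA CAG TCG AAT ATA TGT GGC CAT GTA GGA TGC AAT GAA AAG CTG CAG CGT GAT GCC TTG AGC GCA GTC ACA CGT ATT — no ATG→stop ORF.
Frame -3: TAC AGT CGA ATA TAT GTG GCC ATG TAG GAT GCA ATG AAA AGC TGC AGC GTG ATG CCT TGA GCG CAG TCA CAC GTA TTG — ATG at 24, stop TAG at 27 → 6 nt; ATG at 36, stop TGA at 60 → 27 nt; ATG at 54, stop TGA at 60 → 9 nt.
ORFs ≥ 8 codons: frame -1 16–39 (8 codons), frame -3 36–62 (9 codons). Count = 2.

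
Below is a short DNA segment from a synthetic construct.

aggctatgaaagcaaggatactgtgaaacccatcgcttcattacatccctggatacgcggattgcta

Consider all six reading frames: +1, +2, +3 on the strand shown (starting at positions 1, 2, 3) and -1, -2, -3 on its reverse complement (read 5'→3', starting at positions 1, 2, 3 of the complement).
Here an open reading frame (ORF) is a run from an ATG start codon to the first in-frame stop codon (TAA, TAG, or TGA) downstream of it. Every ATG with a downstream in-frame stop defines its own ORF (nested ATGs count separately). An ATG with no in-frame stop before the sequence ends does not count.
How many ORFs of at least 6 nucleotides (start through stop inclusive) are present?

3

Reverse complement (5'→3'): TAGCAATCCGCGTATCCAGGGATGTAATGAAGCGATGGGTTTCACAGTATCCTTGCTTTCATAGCCT
Frame +1: AGG CTA TGA AAG CAA GGA TAC TGT GAA ACC CAT CGC TTC ATT ACA TCC CTG GAT ACG CGG ATT GCT — no ATG→stop ORF.
Frame +2: GGC TAT GAA AGC AAG GAT ACT GTG AAA CCC ATC GCT TCA TTA CAT CCC TGG ATA CGC GGA TTG CTA — no ATG→stop ORF.
Frame +3: GCT ATG AAA GCA AGG ATA CTG TGA AAC CCA TCG CTT CAT TAC ATC CCT GGA TAC GCG GAT TGC — ATG at 6, stop TGA at 24 → 21 nt.
Frame -1: TAG CAA TCC GCG TAT CCA GGG ATG TAA TGA AGC GAT GGG TTT CAC AGT ATC CTT GCT TTC ATA GCC — ATG at 22, stop TAA at 25 → 6 nt.
Frame -2: AGC AAT CCG CGT ATC CAG GGA TGT AAT GAA GCG ATG GGT TTC ACA GTA TCC TTG CTT TCA TAG CCT — ATG at 35, stop TAG at 62 → 30 nt.
Frame -3: GCA ATC CGC GTA TCC AGG GAT GTA ATG AAG CGA TGG GTT TCA CAG TAT CCT TGC TTT CAT AGC — no ATG→stop ORF.
ORFs ≥ 6 nucleotides: frame +3 6–26 (21 nucleotides), frame -1 22–27 (6 nucleotides), frame -2 35–64 (30 nucleotides). Count = 3.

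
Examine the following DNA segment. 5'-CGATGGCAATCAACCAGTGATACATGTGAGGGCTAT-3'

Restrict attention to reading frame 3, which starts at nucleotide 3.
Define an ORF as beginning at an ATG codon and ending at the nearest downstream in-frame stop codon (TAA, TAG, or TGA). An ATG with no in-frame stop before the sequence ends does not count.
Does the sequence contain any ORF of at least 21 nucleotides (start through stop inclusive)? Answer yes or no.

Frame 3: ATG GCA ATC AAC CAG TGA TAC ATG TGA GGG CTA — ATG at 3, stop TGA at 18 → 18 nt; ATG at 24, stop TGA at 27 → 6 nt.
Largest ORF found is 18 nucleotides < 21, so no.

no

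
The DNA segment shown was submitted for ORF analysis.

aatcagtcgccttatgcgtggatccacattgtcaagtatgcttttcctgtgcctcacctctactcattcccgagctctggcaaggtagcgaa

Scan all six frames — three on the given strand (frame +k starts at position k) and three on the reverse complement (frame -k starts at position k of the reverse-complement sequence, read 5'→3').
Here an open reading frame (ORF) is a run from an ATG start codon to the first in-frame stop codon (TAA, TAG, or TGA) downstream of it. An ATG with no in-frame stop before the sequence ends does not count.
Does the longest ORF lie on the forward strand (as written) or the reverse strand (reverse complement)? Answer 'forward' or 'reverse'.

Reverse complement (5'→3'): TTCGCTACCTTGCCAGAGCTCGGGAATGAGTAGAGGTGAGGCACAGGAAAAGCATACTTGACAATGTGGATCCACGCATAAGGCGACTGATT
Frame +1: AAT CAG TCG CCT TAT GCG TGG ATC CAC ATT GTC AAG TAT GCT TTT CCT GTG CCT CAC CTC TAC TCA TTC CCG AGC TCT GGC AAG GTA GCG — no ATG→stop ORF.
Frame +2: ATC AGT CGC CTT ATG CGT GGA TCC ACA TTG TCA AGT ATG CTT TTC CTG TGC CTC ACC TCT ACT CAT TCC CGA GCT CTG GCA AGG TAG CGA — ATG at 14, stop TAG at 86 → 75 nt; ATG at 38, stop TAG at 86 → 51 nt.
Frame +3: TCA GTC GCC TTA TGC GTG GAT CCA CAT TGT CAA GTA TGC TTT TCC TGT GCC TCA CCT CTA CTC ATT CCC GAG CTC TGG CAA GGT AGC GAA — no ATG→stop ORF.
Frame -1: TTC GCT ACC TTG CCA GAG CTC GGG AAT GAG TAG AGG TGA GGC ACA GGA AAA GCA TAC TTG ACA ATG TGG ATC CAC GCA TAA GGC GAC TGA — ATG at 64, stop TAA at 79 → 18 nt.
Frame -2: TCG CTA CCT TGC CAG AGC TCG GGA ATG AGT AGA GGT GAG GCA CAG GAA AAG CAT ACT TGA CAA TGT GGA TCC ACG CAT AAG GCG ACT GAT — ATG at 26, stop TGA at 59 → 36 nt.
Frame -3: CGC TAC CTT GCC AGA GCT CGG GAA TGA GTA GAG GTG AGG CAC AGG AAA AGC ATA CTT GAC AAT GTG GAT CCA CGC ATA AGG CGA CTG ATT — no ATG→stop ORF.
Forward-strand max 75 nt; reverse-strand max 36 nt. The forward strand has the longer ORF.

forward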